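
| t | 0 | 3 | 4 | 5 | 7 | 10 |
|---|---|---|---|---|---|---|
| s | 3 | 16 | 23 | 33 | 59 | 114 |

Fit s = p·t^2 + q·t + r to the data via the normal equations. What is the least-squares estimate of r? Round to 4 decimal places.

r = 3.2596

Normal-equation sums: Σt^2·t^2 = 13363, Σt^2·t = 1559, Σt^2 = 199, Σt·t = 199, Σt = 29, Σ1 = 6.
Moment sums: Σt^2·s = 15628, Σt·s = 1858, Σs = 248.
Row-reducing yields p = 125375/123816, q = 115007/123816, r = 6115/1876.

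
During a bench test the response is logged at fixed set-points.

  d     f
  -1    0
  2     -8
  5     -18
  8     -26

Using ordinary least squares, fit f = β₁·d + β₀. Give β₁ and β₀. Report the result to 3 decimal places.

β₁ = -2.933, β₀ = -2.733

XᵀX·[β₁, β₀]ᵀ = Xᵀf reads: 94·β₁ + 14·β₀ = -314;  14·β₁ + 4·β₀ = -52.
(Σd·d = 94, Σd = 14, Σ1 = 4, Σd·f = -314, Σf = -52.)
Eliminating β₀: 4·(row 1) − 14·(row 2) gives 180·β₁ = 4·(-314) − 14·(-52) = -528, so β₁ = -44/15.
Then β₀ = ((-52) − 14·(-44/15))/4 = -41/15.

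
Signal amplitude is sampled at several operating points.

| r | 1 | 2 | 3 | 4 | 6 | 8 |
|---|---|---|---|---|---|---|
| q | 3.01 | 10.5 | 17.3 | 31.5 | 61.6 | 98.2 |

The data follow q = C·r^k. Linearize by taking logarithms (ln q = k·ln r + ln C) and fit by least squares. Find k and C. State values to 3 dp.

k = 1.669, C = 3.053

Let Y = ln q. Fitting Y = k·ln r + ln C by least squares:
Sums: Σln r = 7.0493, Σ(ln r)² = 11.1437, Σln q = 18.4617, Σln r·ln q = 26.4660.
Normal system: [[11.1437, 7.0493]; [7.0493, 6]]·[k, ln C]ᵀ = [26.4660, 18.4617]ᵀ.
Slope k = (n·Σln r·ln q − Σln r·Σln q)/(n·Σ(ln r)² − (Σln r)²) = (6·26.4660 − 7.0493·18.4617)/17.1702 = 1.66888; ln C = (Σln q − k·Σln r)/n = 1.11621, so C = exp(1.11621) = 3.05327.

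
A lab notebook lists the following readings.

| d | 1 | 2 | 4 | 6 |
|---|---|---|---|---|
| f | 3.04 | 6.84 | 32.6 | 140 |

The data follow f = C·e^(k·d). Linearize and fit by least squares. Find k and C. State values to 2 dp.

k = 0.77, C = 1.46

Taking logs, ln f = k·d + ln C, so regress ln f on d.
Σd = 13.0000, Σ(d)² = 57.0000, Σln f = 11.4606, Σd·ln f = 48.5445.
Equations: 57.0000·k + 13.0000·ln C = 48.5445;  13.0000·k + 4·ln C = 11.4606.
Solving (det = 59.0000): k = 0.76594, ln C = 0.37585, so C = exp(0.37585) = 1.45623.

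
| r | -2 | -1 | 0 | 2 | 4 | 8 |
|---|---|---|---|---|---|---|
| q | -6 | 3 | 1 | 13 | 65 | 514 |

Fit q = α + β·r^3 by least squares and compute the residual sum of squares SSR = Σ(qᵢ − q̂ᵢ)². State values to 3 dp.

The normal system XᵀX·[α, β]ᵀ = Xᵀq is [[6, 575]; [575, 266369]]·[α, β]ᵀ = [590, 267477]ᵀ.
Eliminating β: 266369·(row 1) − 575·(row 2) gives 1267589·α = 266369·590 − 575·267477 = 3358435, so α = 3358435/1267589.
Then β = (267477 − 575·(3358435/1267589))/266369 = 1265612/1267589.
Residuals: -839073/1267589, 1709944/1267589, -2090846/1267589, 2995326/1267589, -1964318/1267589, 188967/1267589; SSR = 16461030/1267589.

SSR = 12.986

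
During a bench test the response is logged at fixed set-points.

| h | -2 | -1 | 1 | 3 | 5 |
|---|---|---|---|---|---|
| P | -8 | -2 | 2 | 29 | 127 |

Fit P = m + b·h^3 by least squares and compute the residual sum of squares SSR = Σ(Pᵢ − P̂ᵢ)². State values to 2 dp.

SSR = 3.83

Compute the Gram sums: Σ1 = 5, Σh^3 = 144, Σh^3·h^3 = 16420.
Moment sums: ΣP = 148, Σh^3·P = 16726.
Δ = 5·16420 − 144² = 61364.
m = (148·16420 − 144·16726)/61364 = 5404/15341; b = (5·16726 − 144·148)/61364 = 31159/30682.
Residuals: -152/667, -41013/30682, 19397/30682, 37677/30682, -9069/30682; SSR = 58813/15341.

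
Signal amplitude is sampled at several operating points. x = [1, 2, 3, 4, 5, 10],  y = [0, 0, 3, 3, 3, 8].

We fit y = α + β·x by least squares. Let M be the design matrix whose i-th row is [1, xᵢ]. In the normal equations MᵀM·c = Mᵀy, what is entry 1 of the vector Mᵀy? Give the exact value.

17

Entry 1 ↔ basis 1, so (Mᵀy)_{1} = Σᵢ yᵢ = (1)·(0) + (1)·(0) + (1)·(3) + (1)·(3) + (1)·(3) + (1)·(8) = 17.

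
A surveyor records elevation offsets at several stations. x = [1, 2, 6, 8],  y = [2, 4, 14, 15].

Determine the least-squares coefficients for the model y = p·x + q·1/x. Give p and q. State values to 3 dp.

Setting ∂/∂p … = 0 gives: 105·p + 4·q = 214;  4·p + (745/576)·q = 197/24.
(Σx·x = 105, Σx·1/x = 4, Σ1/x·1/x = 745/576, Σx·y = 214, Σ1/x·y = 197/24.)
det = 105·(745/576) − 4² = 23003/192.
p = (214·(745/576) − 4·(197/24))/(23003/192) = 140518/69009; q = (105·(197/24) − 4·214)/(23003/192) = 1128/23003.

p = 2.036, q = 0.049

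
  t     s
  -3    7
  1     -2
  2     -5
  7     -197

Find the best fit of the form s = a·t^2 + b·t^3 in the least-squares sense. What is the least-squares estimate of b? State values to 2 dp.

AᵀA·[a, b]ᵀ = Aᵀs reads: 2499·a + 16597·b = -9612;  16597·a + 118443·b = -67802.
Eliminating b: 118443·(row 1) − 16597·(row 2) gives 20528648·a = 118443·(-9612) − 16597·(-67802) = -13164322, so a = -6582161/10264324.
Then b = ((-67802) − 16597·(-6582161/10264324))/118443 = -707631/1466332.

b = -0.48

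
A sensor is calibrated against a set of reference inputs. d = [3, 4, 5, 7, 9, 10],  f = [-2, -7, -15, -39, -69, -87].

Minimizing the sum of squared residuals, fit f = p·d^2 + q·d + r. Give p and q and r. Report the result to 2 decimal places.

The normal system MᵀM·[p, q, r]ᵀ = Mᵀf is [[19924, 2288, 280]; [2288, 280, 38]; [280, 38, 6]]·[p, q, r]ᵀ = [-16705, -1873, -219]ᵀ.
Inverting the 3×3 Gram matrix, [p, q, r]ᵀ = [-7423/7260, 1856/1815, 5733/1210]ᵀ.

p = -1.02, q = 1.02, r = 4.74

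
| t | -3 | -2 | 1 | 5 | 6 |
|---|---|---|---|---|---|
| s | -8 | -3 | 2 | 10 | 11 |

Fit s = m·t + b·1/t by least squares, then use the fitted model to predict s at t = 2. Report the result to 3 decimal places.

ŝ = 3.991

The normal system XᵀX·[m, b]ᵀ = Xᵀs is [[75, 5]; [5, 643/450]]·[m, b]ᵀ = [148, 10]ᵀ.
det = 75·(643/450) − 5² = 493/6.
m = (148·(643/450) − 5·10)/(493/6) = 72664/36975; b = (75·10 − 5·148)/(493/6) = 60/493.
At t = 2: ŝ = (72664/36975)·(2) + (60/493)·(1/2) = 147578/36975.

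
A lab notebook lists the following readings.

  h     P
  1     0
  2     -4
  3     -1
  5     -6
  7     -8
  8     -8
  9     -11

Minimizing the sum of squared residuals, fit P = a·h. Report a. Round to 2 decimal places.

a = -1.12

The normal equations are: 233·a = -260.
(Σh·h = 233, Σh·P = -260.)
a = (-260)/233 = -1.11588.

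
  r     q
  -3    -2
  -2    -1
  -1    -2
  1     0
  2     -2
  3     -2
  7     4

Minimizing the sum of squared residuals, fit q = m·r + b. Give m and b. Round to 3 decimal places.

m = 0.471, b = -1.186

MᵀM·[m, b]ᵀ = Mᵀq reads: 77·m + 7·b = 28;  7·m + 7·b = -5.
Determinant 77·7 − 7² = 490.
m = (28·7 − 7·(-5))/490 = 33/70; b = (77·(-5) − 7·28)/490 = -83/70.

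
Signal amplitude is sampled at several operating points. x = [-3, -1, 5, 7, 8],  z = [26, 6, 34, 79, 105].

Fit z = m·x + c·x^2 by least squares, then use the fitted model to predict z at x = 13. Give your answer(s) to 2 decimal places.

ẑ = 301.21

Compute the Gram sums: Σx·x = 148, Σx·x^2 = 952, Σx^2·x^2 = 7204.
Right-hand side: Σx·z = 1479, Σx^2·z = 11681.
AᵀA·[m, c]ᵀ = Aᵀz becomes [[148, 952]; [952, 7204]]·[m, c]ᵀ = [1479, 11681]ᵀ.
Δ = 148·7204 − 952² = 159888.
m = (1479·7204 − 952·11681)/159888 = -116399/39972; c = (148·11681 − 952·1479)/159888 = 80195/39972.
At x = 13: ẑ = (-116399/39972)·(13) + (80195/39972)·(169) = 1003314/3331.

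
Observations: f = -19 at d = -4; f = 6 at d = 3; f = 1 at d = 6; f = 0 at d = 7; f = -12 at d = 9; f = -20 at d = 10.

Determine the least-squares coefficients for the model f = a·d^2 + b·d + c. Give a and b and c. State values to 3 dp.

XᵀX·[a, b, c]ᵀ = Xᵀf reads: 20595·a + 2251·b + 291·c = -3186;  2251·a + 291·b + 31·c = -208;  291·a + 31·b + 6·c = -44.
(Σd^2·d^2 = 20595, Σd^2·d = 2251, Σd^2 = 291, Σd·d = 291, Σd = 31, Σ1 = 6, Σd^2·f = -3186, Σd·f = -208, Σf = -44.)
Solving the 3×3 system (Gaussian elimination) gives a = -91253/173544, b = 911679/289240, c = 408637/216930.

a = -0.526, b = 3.152, c = 1.884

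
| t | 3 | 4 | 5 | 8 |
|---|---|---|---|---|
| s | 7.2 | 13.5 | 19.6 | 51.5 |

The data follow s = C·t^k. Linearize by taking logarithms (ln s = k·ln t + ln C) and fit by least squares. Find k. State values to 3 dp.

With ln sᵢ as the transformed response and ln tᵢ as the regressor:
Σln t = 6.1738, Σ(ln t)² = 10.0431, Σln s = 11.4939, Σln t·ln s = 18.7621.
Equations: 10.0431·k + 6.1738·ln C = 18.7621;  6.1738·k + 4·ln C = 11.4939.
Δ = 10.0431·4 − (6.1738)² = 2.0569; k = (18.7621·4 − 6.1738·11.4939)/2.0569 = 1.98722, ln C = (10.0431·11.4939 − 6.1738·18.7621)/2.0569 = -0.19370.

k = 1.987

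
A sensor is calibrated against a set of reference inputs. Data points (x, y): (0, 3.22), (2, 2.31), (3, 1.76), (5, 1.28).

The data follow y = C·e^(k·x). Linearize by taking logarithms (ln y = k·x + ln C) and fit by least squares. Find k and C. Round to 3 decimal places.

With ln yᵢ as the transformed response and xᵢ as the regressor:
Σx = 10.0000, Σ(x)² = 38.0000, Σln y = 2.8188, Σx·ln y = 4.6047.
Equations: 38.0000·k + 10.0000·ln C = 4.6047;  10.0000·k + 4·ln C = 2.8188.
Slope k = (n·Σx·ln y − Σx·Σln y)/(n·Σ(x)² − (Σx)²) = (4·4.6047 − 10.0000·2.8188)/52.0000 = -0.18787; ln C = (Σln y − k·Σx)/n = 1.17437, so C = exp(1.17437) = 3.23610.

k = -0.188, C = 3.236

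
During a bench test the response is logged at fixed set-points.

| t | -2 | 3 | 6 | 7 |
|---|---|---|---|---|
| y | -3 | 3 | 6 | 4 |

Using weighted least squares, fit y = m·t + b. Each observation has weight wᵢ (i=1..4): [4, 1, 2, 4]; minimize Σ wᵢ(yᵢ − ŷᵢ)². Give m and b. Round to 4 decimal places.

m = 0.8619, b = -1.0150

From the data, Σwᵢ·t·t = 293, Σwᵢ·t = 35, Σwᵢ·1 = 11.
Right-hand side: Σwᵢ·t·y = 217, Σwᵢ·y = 19.
So MᵀWM·[m, b]ᵀ = MᵀWy: [[293, 35]; [35, 11]]·[m, b]ᵀ = [217, 19]ᵀ.
Δ = 293·11 − 35² = 1998.
m = (217·11 − 35·19)/1998 = 287/333; b = (293·19 − 35·217)/1998 = -338/333.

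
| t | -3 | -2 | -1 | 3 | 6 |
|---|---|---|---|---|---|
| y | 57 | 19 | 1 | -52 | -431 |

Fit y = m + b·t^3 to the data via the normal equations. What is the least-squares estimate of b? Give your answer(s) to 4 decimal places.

Compute the Gram sums: Σ1 = 5, Σt^3 = 207, Σt^3·t^3 = 48179.
Right-hand side: Σy = -406, Σt^3·y = -96192.
XᵀX·[m, b]ᵀ = Xᵀy becomes [[5, 207]; [207, 48179]]·[m, b]ᵀ = [-406, -96192]ᵀ.
det = 5·48179 − 207² = 198046.
m = ((-406)·48179 − 207·(-96192))/198046 = 175535/99023; b = (5·(-96192) − 207·(-406))/198046 = -198459/99023.

b = -2.0042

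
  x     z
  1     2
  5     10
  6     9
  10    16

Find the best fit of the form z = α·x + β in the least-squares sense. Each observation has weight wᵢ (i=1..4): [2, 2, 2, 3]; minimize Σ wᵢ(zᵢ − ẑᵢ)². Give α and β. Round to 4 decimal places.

Entries of AᵀWA: Σwᵢ·x·x = 424, Σwᵢ·x = 54, Σwᵢ·1 = 9.
For AᵀWz: Σwᵢ·x·z = 692, Σwᵢ·z = 90.
Eliminating β: 9·(row 1) − 54·(row 2) gives 900·α = 9·692 − 54·90 = 1368, so α = 38/25.
Then β = (90 − 54·(38/25))/9 = 22/25.

α = 1.5200, β = 0.8800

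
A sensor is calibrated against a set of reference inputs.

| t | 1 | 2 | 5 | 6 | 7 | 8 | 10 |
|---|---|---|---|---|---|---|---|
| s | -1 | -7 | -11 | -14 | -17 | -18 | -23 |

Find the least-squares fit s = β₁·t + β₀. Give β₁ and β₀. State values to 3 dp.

The normal equations are: 279·β₁ + 39·β₀ = -647;  39·β₁ + 7·β₀ = -91.
(Σt·t = 279, Σt = 39, Σ1 = 7, Σt·s = -647, Σs = -91.)
Δ = 279·7 − 39² = 432.
β₁ = ((-647)·7 − 39·(-91))/432 = -245/108; β₀ = (279·(-91) − 39·(-647))/432 = -13/36.

β₁ = -2.269, β₀ = -0.361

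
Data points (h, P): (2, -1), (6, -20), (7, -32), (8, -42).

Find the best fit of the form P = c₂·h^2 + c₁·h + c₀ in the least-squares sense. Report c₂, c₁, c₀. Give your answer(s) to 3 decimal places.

c₂ = -0.983, c₁ = 2.895, c₀ = -2.805

Setting ∂/∂c₂ … = 0 gives: 7809·c₂ + 1079·c₁ + 153·c₀ = -4980;  1079·c₂ + 153·c₁ + 23·c₀ = -682;  153·c₂ + 23·c₁ + 4·c₀ = -95.
Inverting the 3×3 Gram matrix, [c₂, c₁, c₀]ᵀ = [-1773/1804, 5223/1804, -115/41]ᵀ.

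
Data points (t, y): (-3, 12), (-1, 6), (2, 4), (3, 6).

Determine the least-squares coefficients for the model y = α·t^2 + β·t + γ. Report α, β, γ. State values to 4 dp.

The normal system MᵀM·[α, β, γ]ᵀ = Mᵀy is [[179, 7, 23]; [7, 23, 1]; [23, 1, 4]]·[α, β, γ]ᵀ = [184, -16, 28]ᵀ.
Row-reducing yields α = 92/177, β = -184/177, γ = 252/59.

α = 0.5198, β = -1.0395, γ = 4.2712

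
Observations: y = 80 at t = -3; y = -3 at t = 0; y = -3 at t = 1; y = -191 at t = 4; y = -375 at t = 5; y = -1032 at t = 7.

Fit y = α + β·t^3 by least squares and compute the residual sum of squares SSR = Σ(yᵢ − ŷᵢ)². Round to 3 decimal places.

The normal equations are: 6·α + 506·β = -1524;  506·α + 138100·β = -415238.
(Σ1 = 6, Σt^3 = 506, Σt^3·t^3 = 138100, Σy = -1524, Σt^3·y = -415238.)
Eliminating β: 138100·(row 1) − 506·(row 2) gives 572564·α = 138100·(-1524) − 506·(-415238) = -353972, so α = -88493/143141.
Then β = ((-415238) − 506·(-88493/143141))/138100 = -430071/143141.
Residuals: -72144/143141, -340930/143141, 89141/143141, 273106/143141, 169493/143141, -118666/143141; SSR = 1724038/143141.

SSR = 12.044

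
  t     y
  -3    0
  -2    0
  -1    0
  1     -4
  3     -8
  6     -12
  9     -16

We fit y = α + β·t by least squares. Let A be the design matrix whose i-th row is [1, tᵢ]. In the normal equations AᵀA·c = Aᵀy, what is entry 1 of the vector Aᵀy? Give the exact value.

-40

Entry 1 ↔ basis 1, so (Aᵀy)_{1} = Σᵢ yᵢ = (1)·(0) + (1)·(0) + (1)·(0) + (1)·(-4) + (1)·(-8) + (1)·(-12) + (1)·(-16) = -40.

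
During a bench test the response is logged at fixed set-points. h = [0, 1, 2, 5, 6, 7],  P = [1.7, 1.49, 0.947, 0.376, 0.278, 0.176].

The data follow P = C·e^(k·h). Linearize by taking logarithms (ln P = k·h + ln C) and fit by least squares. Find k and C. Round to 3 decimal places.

k = -0.326, C = 1.859

Let Y = ln P. Fitting Y = k·h + ln C by least squares:
Over the data: Σh = 21.0000, Σ(h)² = 115.0000, Σln P = -3.1206, Σh·ln P = -24.4427.
Normal system: [[115.0000, 21.0000]; [21.0000, 6]]·[k, ln C]ᵀ = [-24.4427, -3.1206]ᵀ.
Solving (det = 249.0000): k = -0.32579, ln C = 0.62018, so C = exp(0.62018) = 1.85926.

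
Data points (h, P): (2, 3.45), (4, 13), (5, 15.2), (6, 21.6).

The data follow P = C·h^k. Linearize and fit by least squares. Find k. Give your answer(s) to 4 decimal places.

Linearized form: ln P = k·ln h + ln C. From the 4 transformed points,
Σln h = 5.4806, Σ(ln h)² = 8.2030, Σln P = 9.5973, Σln h·ln P = 14.2994.
Equations: 8.2030·k + 5.4806·ln C = 14.2994;  5.4806·k + 4·ln C = 9.5973.
Slope k = (n·Σln h·ln P − Σln h·Σln P)/(n·Σ(ln h)² − (Σln h)²) = (4·14.2994 − 5.4806·9.5973)/2.7744 = 1.65740; ln C = (Σln P − k·Σln h)/n = 0.12843.

k = 1.6574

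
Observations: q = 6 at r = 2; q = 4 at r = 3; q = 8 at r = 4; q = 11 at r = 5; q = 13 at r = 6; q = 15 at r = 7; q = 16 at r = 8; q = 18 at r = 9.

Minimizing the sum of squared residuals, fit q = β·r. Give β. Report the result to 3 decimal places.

β = 2.056

Compute the Gram sums: Σr·r = 284.
And Σr·q = 584.
Hence β = 584 / 284 ≈ 2.05634.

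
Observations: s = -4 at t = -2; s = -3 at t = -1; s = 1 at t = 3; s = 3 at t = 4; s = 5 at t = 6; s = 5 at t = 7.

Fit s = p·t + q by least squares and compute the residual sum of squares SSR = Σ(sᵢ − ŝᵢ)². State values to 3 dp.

The normal equations are: 115·p + 17·q = 91;  17·p + 6·q = 7.
det = 115·6 − 17² = 401.
p = (91·6 − 17·7)/401 = 427/401; q = (115·7 − 17·91)/401 = -742/401.
Residuals: -8/401, -34/401, -138/401, 237/401, 185/401, -242/401; SSR = 422/401.

SSR = 1.052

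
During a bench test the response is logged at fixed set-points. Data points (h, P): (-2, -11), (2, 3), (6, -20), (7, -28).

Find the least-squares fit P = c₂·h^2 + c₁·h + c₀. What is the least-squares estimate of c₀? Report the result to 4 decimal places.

Forming AᵀA = [[3729, 559, 93]; [559, 93, 13]; [93, 13, 4]] and AᵀP = [-2124, -288, -56]ᵀ gives AᵀA·[c₂, c₁, c₀]ᵀ = AᵀP.
Row-reducing yields c₂ = -14501/13592, c₁ = 44973/13592, c₀ = 349/6796.

c₀ = 0.0514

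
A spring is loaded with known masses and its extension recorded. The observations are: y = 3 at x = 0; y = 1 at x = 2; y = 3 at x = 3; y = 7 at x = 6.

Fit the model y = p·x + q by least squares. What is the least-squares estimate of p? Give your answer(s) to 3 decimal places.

Normal-equation sums: Σx·x = 49, Σx = 11, Σ1 = 4.
Moment sums: Σx·y = 53, Σy = 14.
AᵀA·[p, q]ᵀ = Aᵀy becomes [[49, 11]; [11, 4]]·[p, q]ᵀ = [53, 14]ᵀ.
Eliminating q: 4·(row 1) − 11·(row 2) gives 75·p = 4·53 − 11·14 = 58, so p = 58/75.
Then q = (14 − 11·(58/75))/4 = 103/75.

p = 0.773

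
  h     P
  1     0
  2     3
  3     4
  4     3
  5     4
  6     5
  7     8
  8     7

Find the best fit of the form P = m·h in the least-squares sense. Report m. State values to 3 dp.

Entries of AᵀA: Σh·h = 204.
Moment sums: Σh·P = 192.
Normal equations: [[204]]·[m]ᵀ = [192]ᵀ.
Hence m = 192 / 204 ≈ 0.941176.

m = 0.941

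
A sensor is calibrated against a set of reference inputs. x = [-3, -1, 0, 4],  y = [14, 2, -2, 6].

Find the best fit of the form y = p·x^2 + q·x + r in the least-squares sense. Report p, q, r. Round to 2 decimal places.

The normal equations are: 338·p + 36·q + 26·r = 224;  36·p + 26·q + 0·r = -20;  26·p + 0·q + 4·r = 20.
(Σx^2·x^2 = 338, Σx^2·x = 36, Σx^2 = 26, Σx·x = 26, Σx = 0, Σ1 = 4, Σx^2·y = 224, Σx·y = -20, Σy = 20.)
Row-reducing yields p = 1582/1549, q = -3382/1549, r = -2538/1549.

p = 1.02, q = -2.18, r = -1.64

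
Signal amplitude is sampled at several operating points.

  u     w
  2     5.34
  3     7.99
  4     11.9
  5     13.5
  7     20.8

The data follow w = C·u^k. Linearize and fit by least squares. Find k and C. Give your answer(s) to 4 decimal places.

k = 1.0783, C = 2.5127

Let Y = ln w. Fitting Y = k·ln u + ln C by least squares:
Σln u = 6.7334, Σ(ln u)² = 9.9861, Σln w = 11.8676, Σln u·ln w = 16.9721.
Equations: 9.9861·k + 6.7334·ln C = 16.9721;  6.7334·k + 5·ln C = 11.8676.
Solving (det = 4.5917): k = 1.07833, ln C = 0.92135, so C = exp(0.92135) = 2.51267.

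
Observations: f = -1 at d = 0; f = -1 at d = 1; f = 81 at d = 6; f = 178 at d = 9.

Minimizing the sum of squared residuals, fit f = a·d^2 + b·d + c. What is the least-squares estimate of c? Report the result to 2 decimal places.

XᵀX·[a, b, c]ᵀ = Xᵀf reads: 7858·a + 946·b + 118·c = 17333;  946·a + 118·b + 16·c = 2087;  118·a + 16·b + 4·c = 257.
Row-reducing yields a = 2735/1298, b = 724/649, c = -1539/649.

c = -2.37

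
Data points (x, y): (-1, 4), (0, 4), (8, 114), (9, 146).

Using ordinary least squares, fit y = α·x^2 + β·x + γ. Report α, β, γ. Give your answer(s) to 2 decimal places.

With design matrix M, MᵀM = [[10658, 1240, 146]; [1240, 146, 16]; [146, 16, 4]] and Mᵀy = [19126, 2222, 268]ᵀ.
Solving the 3×3 system (Gaussian elimination) gives α = 16/9, β = -73/369, γ = 119/41.

α = 1.78, β = -0.20, γ = 2.90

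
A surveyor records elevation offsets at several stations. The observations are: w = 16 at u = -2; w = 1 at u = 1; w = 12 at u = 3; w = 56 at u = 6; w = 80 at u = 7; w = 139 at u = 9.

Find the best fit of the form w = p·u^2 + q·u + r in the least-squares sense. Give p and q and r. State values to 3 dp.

p = 2.019, q = -2.990, r = 2.057

With design matrix X, XᵀX = [[10356, 1308, 180]; [1308, 180, 24]; [180, 24, 6]] and Xᵀw = [17368, 2152, 304]ᵀ.
Solving the 3×3 system (Gaussian elimination) gives p = 212/105, q = -314/105, r = 72/35.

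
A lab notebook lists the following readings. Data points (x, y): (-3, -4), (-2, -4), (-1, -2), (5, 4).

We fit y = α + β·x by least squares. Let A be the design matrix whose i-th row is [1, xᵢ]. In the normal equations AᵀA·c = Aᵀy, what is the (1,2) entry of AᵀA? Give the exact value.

Row 1 ↔ basis 1, column 2 ↔ basis x, so (AᵀA)_{1,2} = Σᵢ x = (1)·(-3) + (1)·(-2) + (1)·(-1) + (1)·(5) = -1.

-1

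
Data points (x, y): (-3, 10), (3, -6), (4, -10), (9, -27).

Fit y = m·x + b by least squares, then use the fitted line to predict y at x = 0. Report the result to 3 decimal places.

The normal system MᵀM·[m, b]ᵀ = Mᵀy is [[115, 13]; [13, 4]]·[m, b]ᵀ = [-331, -33]ᵀ.
Eliminating b: 4·(row 1) − 13·(row 2) gives 291·m = 4·(-331) − 13·(-33) = -895, so m = -895/291.
Then b = ((-33) − 13·(-895/291))/4 = 508/291.
At x = 0: ŷ = (-895/291)·(0) + (508/291)·(1) = 508/291.

ŷ = 1.746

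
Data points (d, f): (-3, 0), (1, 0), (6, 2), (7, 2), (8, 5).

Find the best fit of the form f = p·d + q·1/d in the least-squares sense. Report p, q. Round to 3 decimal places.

The normal system XᵀX·[p, q]ᵀ = Xᵀf is [[159, 5]; [5, 33161/28224]]·[p, q]ᵀ = [66, 209/168]ᵀ.
det = 159·(33161/28224) − 5² = 1522333/9408.
p = (66·(33161/28224) − 5·(209/168))/(1522333/9408) = 671022/1522333; q = (159·(209/168) − 5·66)/(1522333/9408) = -1243704/1522333.

p = 0.441, q = -0.817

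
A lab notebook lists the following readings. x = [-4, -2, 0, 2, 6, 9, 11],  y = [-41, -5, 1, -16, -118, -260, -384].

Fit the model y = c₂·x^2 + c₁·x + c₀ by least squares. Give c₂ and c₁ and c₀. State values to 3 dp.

Sums needed: Σx^2·x^2 = 22786, Σx^2·x = 2212, Σx^2 = 262, Σx·x = 262, Σx = 22, Σ1 = 7.
Moment sums: Σx^2·y = -72512, Σx·y = -7130, Σy = -823.
AᵀA·[c₂, c₁, c₀]ᵀ = Aᵀy becomes [[22786, 2212, 262]; [2212, 262, 22]; [262, 22, 7]]·[c₂, c₁, c₀]ᵀ = [-72512, -7130, -823]ᵀ.
Inverting the 3×3 Gram matrix, [c₂, c₁, c₀]ᵀ = [-22489/7455, -616858/335475, 374323/335475]ᵀ.

c₂ = -3.017, c₁ = -1.839, c₀ = 1.116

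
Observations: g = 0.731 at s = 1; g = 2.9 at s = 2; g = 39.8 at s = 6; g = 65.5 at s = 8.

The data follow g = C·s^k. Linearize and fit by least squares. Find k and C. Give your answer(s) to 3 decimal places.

k = 2.210, C = 0.693

Linearized form: ln g = k·ln s + ln C. From the 4 transformed points,
Σln s = 4.5643, Σ(ln s)² = 8.0149, Σln g = 8.6173, Σln s·ln g = 16.0349.
Normal system: [[8.0149, 4.5643]; [4.5643, 4]]·[k, ln C]ᵀ = [16.0349, 8.6173]ᵀ.
Slope k = (n·Σln s·ln g − Σln s·Σln g)/(n·Σ(ln s)² − (Σln s)²) = (4·16.0349 − 4.5643·8.6173)/11.2265 = 2.20973; ln C = (Σln g − k·Σln s)/n = -0.36717, so C = exp(-0.36717) = 0.69269.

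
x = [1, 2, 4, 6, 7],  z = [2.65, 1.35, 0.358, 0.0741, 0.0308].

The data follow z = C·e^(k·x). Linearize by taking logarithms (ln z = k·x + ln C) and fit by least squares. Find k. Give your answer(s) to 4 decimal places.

Linearized form: ln z = k·x + ln C. From the 5 transformed points,
XᵀX = [[106.0000, 20.0000]; [20.0000, 5]], rhs = [-42.5098, -5.8351]ᵀ  (here Σx = 20.0000, Σ(x)² = 106.0000, Σln z = -5.8351, Σx·ln z = -42.5098).
Δ = 106.0000·5 − (20.0000)² = 130.0000; k = (-42.5098·5 − 20.0000·-5.8351)/130.0000 = -0.73728, ln C = (106.0000·-5.8351 − 20.0000·-42.5098)/130.0000 = 1.78209.

k = -0.7373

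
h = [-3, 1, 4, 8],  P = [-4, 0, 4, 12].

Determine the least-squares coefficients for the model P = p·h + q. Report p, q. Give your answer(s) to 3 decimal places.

p = 1.446, q = -0.615

Sums needed: Σh·h = 90, Σh = 10, Σ1 = 4.
For XᵀP: Σh·P = 124, ΣP = 12.
Normal equations: [[90, 10]; [10, 4]]·[p, q]ᵀ = [124, 12]ᵀ.
det = 90·4 − 10² = 260.
p = (124·4 − 10·12)/260 = 94/65; q = (90·12 − 10·124)/260 = -8/13.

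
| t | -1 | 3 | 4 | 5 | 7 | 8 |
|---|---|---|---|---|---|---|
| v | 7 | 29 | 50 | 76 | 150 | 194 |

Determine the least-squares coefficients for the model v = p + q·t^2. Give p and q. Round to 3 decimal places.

The normal system MᵀM·[p, q]ᵀ = Mᵀv is [[6, 164]; [164, 7460]]·[p, q]ᵀ = [506, 22734]ᵀ.
Determinant 6·7460 − 164² = 17864.
p = (506·7460 − 164·22734)/17864 = 5798/2233; q = (6·22734 − 164·506)/17864 = 13355/4466.

p = 2.597, q = 2.990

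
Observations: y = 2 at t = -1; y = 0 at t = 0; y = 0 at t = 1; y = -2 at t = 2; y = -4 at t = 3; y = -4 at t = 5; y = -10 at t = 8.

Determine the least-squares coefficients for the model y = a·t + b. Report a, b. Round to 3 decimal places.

a = -1.243, b = 0.624

Normal-equation sums: Σt·t = 104, Σt = 18, Σ1 = 7.
Right-hand side: Σt·y = -118, Σy = -18.
So AᵀA·[a, b]ᵀ = Aᵀy: [[104, 18]; [18, 7]]·[a, b]ᵀ = [-118, -18]ᵀ.
Determinant 104·7 − 18² = 404.
a = ((-118)·7 − 18·(-18))/404 = -251/202; b = (104·(-18) − 18·(-118))/404 = 63/101.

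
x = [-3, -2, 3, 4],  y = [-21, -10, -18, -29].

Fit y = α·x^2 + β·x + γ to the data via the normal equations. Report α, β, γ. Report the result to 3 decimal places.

The normal system AᵀA·[α, β, γ]ᵀ = Aᵀy is [[434, 56, 38]; [56, 38, 2]; [38, 2, 4]]·[α, β, γ]ᵀ = [-855, -87, -78]ᵀ.
Inverting the 3×3 Gram matrix, [α, β, γ]ᵀ = [-11/6, 119/222, -87/37]ᵀ.

α = -1.833, β = 0.536, γ = -2.351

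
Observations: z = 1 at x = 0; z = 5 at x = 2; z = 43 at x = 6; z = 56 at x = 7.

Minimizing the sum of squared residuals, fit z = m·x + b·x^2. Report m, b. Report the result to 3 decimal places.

m = 0.633, b = 1.065

AᵀA·[m, b]ᵀ = Aᵀz reads: 89·m + 567·b = 660;  567·m + 3713·b = 4312.
det = 89·3713 − 567² = 8968.
m = (660·3713 − 567·4312)/8968 = 1419/2242; b = (89·4312 − 567·660)/8968 = 2387/2242.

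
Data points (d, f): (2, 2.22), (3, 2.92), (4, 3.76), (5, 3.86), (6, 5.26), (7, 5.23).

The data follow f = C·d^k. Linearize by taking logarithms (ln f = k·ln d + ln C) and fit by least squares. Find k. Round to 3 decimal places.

k = 0.709

Taking logs, ln f = k·ln d + ln C, so regress ln f on ln d.
Σln d = 8.5252, Σ(ln d)² = 13.1965, Σln f = 7.8587, Σln d·ln f = 11.9338.
Normal system: [[13.1965, 8.5252]; [8.5252, 6]]·[k, ln C]ᵀ = [11.9338, 7.8587]ᵀ.
Slope k = (n·Σln d·ln f − Σln d·Σln f)/(n·Σ(ln d)² − (Σln d)²) = (6·11.9338 − 8.5252·7.8587)/6.5005 = 0.70854; ln C = (Σln f − k·Σln d)/n = 0.30304.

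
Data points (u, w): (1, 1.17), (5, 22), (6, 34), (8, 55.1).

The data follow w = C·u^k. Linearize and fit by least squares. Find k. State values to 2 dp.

k = 1.86

Taking logs, ln w = k·ln u + ln C, so regress ln w on ln u.
Σln u = 5.4806, Σ(ln u)² = 10.1248, Σln w = 10.7836, Σln u·ln w = 19.6300.
Equations: 10.1248·k + 5.4806·ln C = 19.6300;  5.4806·k + 4·ln C = 10.7836.
Slope k = (n·Σln u·ln w − Σln u·Σln w)/(n·Σ(ln u)² − (Σln u)²) = (4·19.6300 − 5.4806·10.7836)/10.4617 = 1.85623; ln C = (Σln w − k·Σln u)/n = 0.15255.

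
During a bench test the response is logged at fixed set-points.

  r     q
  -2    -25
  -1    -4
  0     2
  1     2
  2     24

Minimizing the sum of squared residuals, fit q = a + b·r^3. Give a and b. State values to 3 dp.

Normal-equation sums: Σ1 = 5, Σr^3 = 0, Σr^3·r^3 = 130.
Right-hand side: Σq = -1, Σr^3·q = 398.
XᵀX·[a, b]ᵀ = Xᵀq becomes [[5, 0]; [0, 130]]·[a, b]ᵀ = [-1, 398]ᵀ.
Δ = 5·130 − 0² = 650.
a = ((-1)·130 − 0·398)/650 = -1/5; b = (5·398 − 0·(-1))/650 = 199/65.

a = -0.200, b = 3.062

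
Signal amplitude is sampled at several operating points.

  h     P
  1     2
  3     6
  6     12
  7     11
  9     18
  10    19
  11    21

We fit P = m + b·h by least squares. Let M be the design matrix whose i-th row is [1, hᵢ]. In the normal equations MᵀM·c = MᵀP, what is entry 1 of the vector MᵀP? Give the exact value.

Entry 1 ↔ basis 1, so (MᵀP)_{1} = Σᵢ Pᵢ = (1)·(2) + (1)·(6) + (1)·(12) + (1)·(11) + (1)·(18) + (1)·(19) + (1)·(21) = 89.

89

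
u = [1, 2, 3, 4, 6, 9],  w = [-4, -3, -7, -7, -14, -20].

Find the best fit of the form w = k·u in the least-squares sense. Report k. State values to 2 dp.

k = -2.20

MᵀM·[k]ᵀ = Mᵀw reads: 147·k = -323.
Hence k = -323 / 147 ≈ -2.19728.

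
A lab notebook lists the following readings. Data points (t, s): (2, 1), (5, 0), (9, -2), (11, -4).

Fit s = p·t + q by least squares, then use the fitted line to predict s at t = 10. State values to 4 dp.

ŝ = -3.0000

From the data, Σt·t = 231, Σt = 27, Σ1 = 4.
Right-hand side: Σt·s = -60, Σs = -5.
Δ = 231·4 − 27² = 195.
p = ((-60)·4 − 27·(-5))/195 = -7/13; q = (231·(-5) − 27·(-60))/195 = 31/13.
At t = 10: ŝ = (-7/13)·(10) + (31/13)·(1) = -3.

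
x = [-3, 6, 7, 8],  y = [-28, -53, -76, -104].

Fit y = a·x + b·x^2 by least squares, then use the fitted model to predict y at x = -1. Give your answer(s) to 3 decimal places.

ŷ = -5.333

Sums needed: Σx·x = 158, Σx·x^2 = 1044, Σx^2·x^2 = 7874.
For Mᵀy: Σx·y = -1598, Σx^2·y = -12540.
MᵀM·[a, b]ᵀ = Mᵀy becomes [[158, 1044]; [1044, 7874]]·[a, b]ᵀ = [-1598, -12540]ᵀ.
Δ = 158·7874 − 1044² = 154156.
a = ((-1598)·7874 − 1044·(-12540))/154156 = 127277/38539; b = (158·(-12540) − 1044·(-1598))/154156 = -78252/38539.
At x = -1: ŷ = (127277/38539)·(-1) + (-78252/38539)·(1) = -205529/38539.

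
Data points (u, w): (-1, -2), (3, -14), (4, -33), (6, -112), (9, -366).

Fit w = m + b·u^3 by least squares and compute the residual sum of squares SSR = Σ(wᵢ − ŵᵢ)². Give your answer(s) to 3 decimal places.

The normal system XᵀX·[m, b]ᵀ = Xᵀw is [[5, 1035]; [1035, 582923]]·[m, b]ᵀ = [-527, -293494]ᵀ.
Eliminating b: 582923·(row 1) − 1035·(row 2) gives 1843390·m = 582923·(-527) − 1035·(-293494) = -3434131, so m = -3434131/1843390.
Then b = ((-293494) − 1035·(-3434131/1843390))/582923 = -184405/368678.
Residuals: -587337/921695, 1260673/921695, 1611861/1843390, -3868149/1843390, 454808/921695; SSR = 14172323/1843390.

SSR = 7.688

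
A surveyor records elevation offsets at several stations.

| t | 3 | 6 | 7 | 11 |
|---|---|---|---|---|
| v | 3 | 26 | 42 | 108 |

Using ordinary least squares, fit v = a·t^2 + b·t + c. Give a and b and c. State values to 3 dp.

a = 0.954, b = -0.169, c = -5.382

The normal equations are: 18419·a + 1917·b + 215·c = 16089;  1917·a + 215·b + 27·c = 1647;  215·a + 27·b + 4·c = 179.
(Σt^2·t^2 = 18419, Σt^2·t = 1917, Σt^2 = 215, Σt·t = 215, Σt = 27, Σ1 = 4, Σt^2·v = 16089, Σt·v = 1647, Σv = 179.)
Inverting the 3×3 Gram matrix, [a, b, c]ᵀ = [7471/7832, -1323/7832, -21077/3916]ᵀ.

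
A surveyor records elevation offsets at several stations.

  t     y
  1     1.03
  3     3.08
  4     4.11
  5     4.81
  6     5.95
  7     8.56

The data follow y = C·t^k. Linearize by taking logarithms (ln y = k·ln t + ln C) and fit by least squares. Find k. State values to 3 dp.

Let Y = ln y. Fitting Y = k·ln t + ln C by least squares:
Σln t = 7.8320, Σ(ln t)² = 12.7160, Σln y = 8.0691, Σln t·ln y = 13.0967.
Equations: 12.7160·k + 7.8320·ln C = 13.0967;  7.8320·k + 6·ln C = 8.0691.
Δ = 12.7160·6 − (7.8320)² = 14.9557; k = (13.0967·6 − 7.8320·8.0691)/14.9557 = 1.02856, ln C = (12.7160·8.0691 − 7.8320·13.0967)/14.9557 = 0.00223.

k = 1.029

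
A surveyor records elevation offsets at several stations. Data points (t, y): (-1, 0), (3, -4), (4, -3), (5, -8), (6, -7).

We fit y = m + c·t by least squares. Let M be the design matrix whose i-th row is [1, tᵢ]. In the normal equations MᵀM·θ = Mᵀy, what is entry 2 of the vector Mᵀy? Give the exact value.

Entry 2 ↔ basis t, so (Mᵀy)_{2} = Σᵢ (t)·yᵢ = (-1)·(0) + (3)·(-4) + (4)·(-3) + (5)·(-8) + (6)·(-7) = -106.

-106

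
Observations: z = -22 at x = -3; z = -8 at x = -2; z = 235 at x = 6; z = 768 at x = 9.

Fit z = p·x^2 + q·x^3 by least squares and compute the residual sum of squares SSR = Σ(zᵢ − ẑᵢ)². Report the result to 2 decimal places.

SSR = 5.73

Entries of AᵀA: Σx^2·x^2 = 7954, Σx^2·x^3 = 66550, Σx^3·x^3 = 578890.
Right-hand side: Σx^2·z = 70438, Σx^3·z = 611290.
Determinant 7954·578890 − 66550² = 175588560.
p = (70438·578890 − 66550·611290)/175588560 = 14584/27097; q = (7954·611290 − 66550·70438)/175588560 = 26937/27097.
Residuals: -13/3871, -59616/27097, 24379/27097, -7881/27097; SSR = 155387/27097.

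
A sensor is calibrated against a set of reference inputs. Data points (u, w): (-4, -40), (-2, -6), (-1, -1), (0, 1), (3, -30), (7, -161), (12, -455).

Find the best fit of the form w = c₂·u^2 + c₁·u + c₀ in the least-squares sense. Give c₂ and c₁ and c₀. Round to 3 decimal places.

c₂ = -3.016, c₁ = -1.863, c₀ = 1.204

The normal equations are: 23491·c₂ + 2025·c₁ + 223·c₀ = -74344;  2025·c₂ + 223·c₁ + 15·c₀ = -6504;  223·c₂ + 15·c₁ + 7·c₀ = -692.
(Σu^2·u^2 = 23491, Σu^2·u = 2025, Σu^2 = 223, Σu·u = 223, Σu = 15, Σ1 = 7, Σu^2·w = -74344, Σu·w = -6504, Σw = -692.)
Row-reducing yields c₂ = -3873074/1284321, c₁ = -797386/428107, c₀ = 1546820/1284321.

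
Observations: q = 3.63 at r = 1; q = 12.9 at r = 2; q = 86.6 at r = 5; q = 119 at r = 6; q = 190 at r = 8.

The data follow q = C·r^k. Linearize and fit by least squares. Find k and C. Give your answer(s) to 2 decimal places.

With ln qᵢ as the transformed response and ln rᵢ as the regressor:
Σln r = 6.1738, Σ(ln r)² = 10.6052, Σln q = 18.3339, Σln r·ln q = 28.4266.
Equations: 10.6052·k + 6.1738·ln C = 28.4266;  6.1738·k + 5·ln C = 18.3339.
Solving (det = 14.9105): k = 1.94116, ln C = 1.26992, so C = exp(1.26992) = 3.56058.

k = 1.94, C = 3.56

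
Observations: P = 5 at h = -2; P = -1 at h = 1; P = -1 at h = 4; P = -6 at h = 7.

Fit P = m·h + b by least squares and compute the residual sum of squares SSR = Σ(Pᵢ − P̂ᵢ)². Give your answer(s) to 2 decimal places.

Sums needed: Σh·h = 70, Σh = 10, Σ1 = 4.
For MᵀP: Σh·P = -57, ΣP = -3.
Determinant 70·4 − 10² = 180.
m = ((-57)·4 − 10·(-3))/180 = -11/10; b = (70·(-3) − 10·(-57))/180 = 2.
Residuals: 4/5, -19/10, 7/5, -3/10; SSR = 63/10.

SSR = 6.30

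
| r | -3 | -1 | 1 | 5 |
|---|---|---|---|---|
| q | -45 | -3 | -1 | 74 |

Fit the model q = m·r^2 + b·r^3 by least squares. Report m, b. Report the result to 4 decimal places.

From the data, Σr^2·r^2 = 708, Σr^2·r^3 = 2882, Σr^3·r^3 = 16356.
And Σr^2·q = 1441, Σr^3·q = 10467.
Determinant 708·16356 − 2882² = 3274124.
m = (1441·16356 − 2882·10467)/3274124 = -471207/233866; b = (708·10467 − 2882·1441)/3274124 = 232691/233866.

m = -2.0149, b = 0.9950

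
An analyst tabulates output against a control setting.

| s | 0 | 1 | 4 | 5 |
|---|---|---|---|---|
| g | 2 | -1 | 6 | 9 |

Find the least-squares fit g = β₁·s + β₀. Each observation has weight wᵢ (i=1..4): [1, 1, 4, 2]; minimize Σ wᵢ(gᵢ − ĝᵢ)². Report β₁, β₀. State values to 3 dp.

The normal equations are: 115·β₁ + 27·β₀ = 185;  27·β₁ + 8·β₀ = 43.
Eliminating β₀: 8·(row 1) − 27·(row 2) gives 191·β₁ = 8·185 − 27·43 = 319, so β₁ = 319/191.
Then β₀ = (43 − 27·(319/191))/8 = -50/191.

β₁ = 1.670, β₀ = -0.262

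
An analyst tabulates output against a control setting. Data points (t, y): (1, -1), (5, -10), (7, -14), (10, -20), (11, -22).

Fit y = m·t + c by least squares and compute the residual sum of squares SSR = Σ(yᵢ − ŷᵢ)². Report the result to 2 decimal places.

Normal-equation sums: Σt·t = 296, Σt = 34, Σ1 = 5.
For Xᵀy: Σt·y = -591, Σy = -67.
Δ = 296·5 − 34² = 324.
m = ((-591)·5 − 34·(-67))/324 = -677/324; c = (296·(-67) − 34·(-591))/324 = 131/162.
Residuals: 91/324, -13/36, -59/324, 7/81, 19/108; SSR = 91/324.

SSR = 0.28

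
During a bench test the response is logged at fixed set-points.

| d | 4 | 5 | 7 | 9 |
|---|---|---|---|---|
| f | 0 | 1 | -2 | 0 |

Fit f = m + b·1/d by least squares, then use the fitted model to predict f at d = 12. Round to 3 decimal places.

Forming MᵀM = [[4, 887/1260]; [887/1260, 214729/1587600]] and Mᵀf = [-1, -3/35]ᵀ gives MᵀM·[m, b]ᵀ = Mᵀf.
Δ = 4·(214729/1587600) − (887/1260)² = 24049/529200.
m = ((-1)·(214729/1587600) − (887/1260)·(-3/35))/(24049/529200) = -118933/72147; b = (4·(-3/35) − (887/1260)·(-1))/(24049/529200) = 191100/24049.
At d = 12: f̂ = (-118933/72147)·(1) + (191100/24049)·(1/12) = -71158/72147.

f̂ = -0.986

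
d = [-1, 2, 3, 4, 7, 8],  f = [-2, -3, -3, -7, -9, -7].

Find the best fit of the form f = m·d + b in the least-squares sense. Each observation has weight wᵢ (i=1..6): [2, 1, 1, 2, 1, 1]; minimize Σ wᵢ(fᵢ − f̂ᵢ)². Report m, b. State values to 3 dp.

MᵀWM·[m, b]ᵀ = MᵀWf reads: 160·m + 26·b = -186;  26·m + 8·b = -40.
(Σwᵢ·d·d = 160, Σwᵢ·d = 26, Σwᵢ·1 = 8, Σwᵢ·d·f = -186, Σwᵢ·f = -40.)
Eliminating b: 8·(row 1) − 26·(row 2) gives 604·m = 8·(-186) − 26·(-40) = -448, so m = -112/151.
Then b = ((-40) − 26·(-112/151))/8 = -391/151.

m = -0.742, b = -2.589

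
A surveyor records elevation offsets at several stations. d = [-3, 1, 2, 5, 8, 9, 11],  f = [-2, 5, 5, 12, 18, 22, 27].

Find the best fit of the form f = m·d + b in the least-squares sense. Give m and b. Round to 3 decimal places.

The normal equations are: 305·m + 33·b = 720;  33·m + 7·b = 87.
(Σd·d = 305, Σd = 33, Σ1 = 7, Σd·f = 720, Σf = 87.)
Δ = 305·7 − 33² = 1046.
m = (720·7 − 33·87)/1046 = 2169/1046; b = (305·87 − 33·720)/1046 = 2775/1046.

m = 2.074, b = 2.653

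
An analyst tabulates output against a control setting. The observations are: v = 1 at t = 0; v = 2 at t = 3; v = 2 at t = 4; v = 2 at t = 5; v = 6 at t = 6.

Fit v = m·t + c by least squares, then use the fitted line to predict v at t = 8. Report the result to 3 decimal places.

Setting ∂/∂m … = 0 gives: 86·m + 18·c = 60;  18·m + 5·c = 13.
Determinant 86·5 − 18² = 106.
m = (60·5 − 18·13)/106 = 33/53; c = (86·13 − 18·60)/106 = 19/53.
At t = 8: v̂ = (33/53)·(8) + (19/53)·(1) = 283/53.

v̂ = 5.340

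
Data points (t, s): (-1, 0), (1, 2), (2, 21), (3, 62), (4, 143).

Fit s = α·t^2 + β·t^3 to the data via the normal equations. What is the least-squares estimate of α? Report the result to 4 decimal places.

The normal system XᵀX·[α, β]ᵀ = Xᵀs is [[355, 1299]; [1299, 4891]]·[α, β]ᵀ = [2932, 10996]ᵀ.
Δ = 355·4891 − 1299² = 48904.
α = (2932·4891 − 1299·10996)/48904 = 7076/6113; β = (355·10996 − 1299·2932)/48904 = 11864/6113.

α = 1.1575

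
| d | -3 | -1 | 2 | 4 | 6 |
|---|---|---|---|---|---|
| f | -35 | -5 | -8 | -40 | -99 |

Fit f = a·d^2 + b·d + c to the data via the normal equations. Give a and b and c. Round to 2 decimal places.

a = -3.15, b = 2.35, c = 0.37

The normal system MᵀM·[a, b, c]ᵀ = Mᵀf is [[1650, 260, 66]; [260, 66, 8]; [66, 8, 5]]·[a, b, c]ᵀ = [-4556, -660, -187]ᵀ.
Solving the 3×3 system (Gaussian elimination) gives a = -69191/21991, b = 51668/21991, c = 8189/21991.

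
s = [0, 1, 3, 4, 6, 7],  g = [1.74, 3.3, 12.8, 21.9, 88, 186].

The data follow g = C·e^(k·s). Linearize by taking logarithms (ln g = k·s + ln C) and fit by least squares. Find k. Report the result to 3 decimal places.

With ln gᵢ as the transformed response and sᵢ as the regressor:
Σs = 21.0000, Σ(s)² = 111.0000, Σln g = 17.0868, Σs·ln g = 84.6325.
Equations: 111.0000·k + 21.0000·ln C = 84.6325;  21.0000·k + 6·ln C = 17.0868.
Slope k = (n·Σs·ln g − Σs·Σln g)/(n·Σ(s)² − (Σs)²) = (6·84.6325 − 21.0000·17.0868)/225.0000 = 0.66210; ln C = (Σln g − k·Σs)/n = 0.53047.

k = 0.662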